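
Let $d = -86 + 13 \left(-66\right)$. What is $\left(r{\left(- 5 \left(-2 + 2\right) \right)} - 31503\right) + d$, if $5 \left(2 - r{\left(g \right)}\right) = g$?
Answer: $-32445$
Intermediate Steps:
$r{\left(g \right)} = 2 - \frac{g}{5}$
$d = -944$ ($d = -86 - 858 = -944$)
$\left(r{\left(- 5 \left(-2 + 2\right) \right)} - 31503\right) + d = \left(\left(2 - \frac{\left(-5\right) \left(-2 + 2\right)}{5}\right) - 31503\right) - 944 = \left(\left(2 - \frac{\left(-5\right) 0}{5}\right) - 31503\right) - 944 = \left(\left(2 - 0\right) - 31503\right) - 944 = \left(\left(2 + 0\right) - 31503\right) - 944 = \left(2 - 31503\right) - 944 = -31501 - 944 = -32445$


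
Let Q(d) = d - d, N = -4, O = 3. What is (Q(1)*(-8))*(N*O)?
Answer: 0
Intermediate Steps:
Q(d) = 0
(Q(1)*(-8))*(N*O) = (0*(-8))*(-4*3) = 0*(-12) = 0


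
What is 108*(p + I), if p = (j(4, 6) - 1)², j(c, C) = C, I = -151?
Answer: -13608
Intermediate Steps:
p = 25 (p = (6 - 1)² = 5² = 25)
108*(p + I) = 108*(25 - 151) = 108*(-126) = -13608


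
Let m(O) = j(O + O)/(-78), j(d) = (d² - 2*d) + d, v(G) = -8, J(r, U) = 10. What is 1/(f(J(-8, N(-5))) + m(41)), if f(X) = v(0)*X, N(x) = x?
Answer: -13/2147 ≈ -0.0060550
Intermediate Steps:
j(d) = d² - d
m(O) = -O*(-1 + 2*O)/39 (m(O) = ((O + O)*(-1 + (O + O)))/(-78) = ((2*O)*(-1 + 2*O))*(-1/78) = (2*O*(-1 + 2*O))*(-1/78) = -O*(-1 + 2*O)/39)
f(X) = -8*X
1/(f(J(-8, N(-5))) + m(41)) = 1/(-8*10 + (1/39)*41*(1 - 2*41)) = 1/(-80 + (1/39)*41*(1 - 82)) = 1/(-80 + (1/39)*41*(-81)) = 1/(-80 - 1107/13) = 1/(-2147/13) = -13/2147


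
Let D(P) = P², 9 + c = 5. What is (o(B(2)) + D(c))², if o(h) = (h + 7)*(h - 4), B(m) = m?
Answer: 4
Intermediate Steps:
c = -4 (c = -9 + 5 = -4)
o(h) = (-4 + h)*(7 + h) (o(h) = (7 + h)*(-4 + h) = (-4 + h)*(7 + h))
(o(B(2)) + D(c))² = ((-28 + 2² + 3*2) + (-4)²)² = ((-28 + 4 + 6) + 16)² = (-18 + 16)² = (-2)² = 4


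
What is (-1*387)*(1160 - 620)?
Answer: -208980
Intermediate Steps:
(-1*387)*(1160 - 620) = -387*540 = -208980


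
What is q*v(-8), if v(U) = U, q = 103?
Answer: -824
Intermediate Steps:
q*v(-8) = 103*(-8) = -824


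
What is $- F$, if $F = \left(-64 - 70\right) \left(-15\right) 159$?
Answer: $-319590$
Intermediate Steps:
$F = 319590$ ($F = \left(-134\right) \left(-15\right) 159 = 2010 \cdot 159 = 319590$)
$- F = \left(-1\right) 319590 = -319590$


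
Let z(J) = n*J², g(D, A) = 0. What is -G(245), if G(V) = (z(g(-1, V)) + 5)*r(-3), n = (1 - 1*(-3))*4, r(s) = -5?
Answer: 25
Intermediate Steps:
n = 16 (n = (1 + 3)*4 = 4*4 = 16)
z(J) = 16*J²
G(V) = -25 (G(V) = (16*0² + 5)*(-5) = (16*0 + 5)*(-5) = (0 + 5)*(-5) = 5*(-5) = -25)
-G(245) = -1*(-25) = 25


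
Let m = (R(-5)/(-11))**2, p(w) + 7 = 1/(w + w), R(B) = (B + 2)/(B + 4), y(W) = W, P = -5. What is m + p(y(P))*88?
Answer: -377959/605 ≈ -624.73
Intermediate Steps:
R(B) = (2 + B)/(4 + B)
p(w) = -7 + 1/(2*w) (p(w) = -7 + 1/(w + w) = -7 + 1/(2*w))
m = 9/121 (m = (((2 - 5)/(4 - 5))/(-11))**2 = ((-3/(-1))*(-1/11))**2 = (-1*(-3)*(-1/11))**2 = (3*(-1/11))**2 = (-3/11)**2 = 9/121 ≈ 0.074380)
m + p(y(P))*88 = 9/121 + (-7 + (1/2)/(-5))*88 = 9/121 + (-7 + (1/2)*(-1/5))*88 = 9/121 + (-7 - 1/10)*88 = 9/121 - 71/10*88 = 9/121 - 3124/5 = -377959/605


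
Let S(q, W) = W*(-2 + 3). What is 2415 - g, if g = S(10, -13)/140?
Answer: 338113/140 ≈ 2415.1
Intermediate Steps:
S(q, W) = W (S(q, W) = W*1 = W)
g = -13/140 ≈ -0.092857
2415 - g = 2415 - 1*(-13/140) = 2415 + 13/140 = 338113/140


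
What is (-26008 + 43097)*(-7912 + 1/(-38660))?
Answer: -5227147791969/38660 ≈ -1.3521e+8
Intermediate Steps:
(-26008 + 43097)*(-7912 + 1/(-38660)) = 17089*(-7912 - 1/38660) = 17089*(-305877921/38660) = -5227147791969/38660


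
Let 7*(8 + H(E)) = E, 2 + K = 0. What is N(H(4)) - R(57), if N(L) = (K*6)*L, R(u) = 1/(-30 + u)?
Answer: 16841/189 ≈ 89.106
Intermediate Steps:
K = -2 (K = -2 + 0 = -2)
H(E) = -8 + E/7
N(L) = -12*L (N(L) = (-2*6)*L = -12*L)
N(H(4)) - R(57) = -12*(-8 + (⅐)*4) - 1/(-30 + 57) = -12*(-8 + 4/7) - 1/27 = -12*(-52/7) - 1*1/27 = 624/7 - 1/27 = 16841/189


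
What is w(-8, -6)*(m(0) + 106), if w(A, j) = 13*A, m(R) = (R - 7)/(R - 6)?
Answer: -33436/3 ≈ -11145.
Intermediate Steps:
m(R) = (-7 + R)/(-6 + R)
w(-8, -6)*(m(0) + 106) = (13*(-8))*((-7 + 0)/(-6 + 0) + 106) = -104*(-7/(-6) + 106) = -104*(-⅙*(-7) + 106) = -104*(7/6 + 106) = -104*643/6 = -33436/3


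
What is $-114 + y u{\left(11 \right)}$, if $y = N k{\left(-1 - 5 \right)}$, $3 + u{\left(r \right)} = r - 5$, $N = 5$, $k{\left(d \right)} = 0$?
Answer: $-114$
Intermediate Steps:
$u{\left(r \right)} = -8 + r$ ($u{\left(r \right)} = -3 + \left(r - 5\right) = -3 + \left(-5 + r\right) = -8 + r$)
$y = 0$ ($y = 5 \cdot 0 = 0$)
$-114 + y u{\left(11 \right)} = -114 + 0 \left(-8 + 11\right) = -114 + 0 \cdot 3 = -114 + 0 = -114$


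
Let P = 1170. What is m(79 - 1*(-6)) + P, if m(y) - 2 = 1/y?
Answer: 99621/85 ≈ 1172.0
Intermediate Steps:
m(y) = 2 + 1/y
m(79 - 1*(-6)) + P = (2 + 1/(79 - 1*(-6))) + 1170 = (2 + 1/(79 + 6)) + 1170 = (2 + 1/85) + 1170 = 171/85 + 1170 = 99621/85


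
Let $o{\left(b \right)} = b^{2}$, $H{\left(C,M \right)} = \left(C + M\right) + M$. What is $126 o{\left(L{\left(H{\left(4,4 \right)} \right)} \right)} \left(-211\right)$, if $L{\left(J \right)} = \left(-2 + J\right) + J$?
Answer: $-12867624$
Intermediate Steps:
$H{\left(C,M \right)} = C + 2 M$
$L{\left(J \right)} = -2 + 2 J$
$126 o{\left(L{\left(H{\left(4,4 \right)} \right)} \right)} \left(-211\right) = 126 \left(-2 + 2 \left(4 + 2 \cdot 4\right)\right)^{2} \left(-211\right) = 126 \left(-2 + 2 \left(4 + 8\right)\right)^{2} \left(-211\right) = 126 \left(-2 + 2 \cdot 12\right)^{2} \left(-211\right) = 126 \left(-2 + 24\right)^{2} \left(-211\right) = 126 \cdot 22^{2} \left(-211\right) = 126 \cdot 484 \left(-211\right) = 60984 \left(-211\right) = -12867624$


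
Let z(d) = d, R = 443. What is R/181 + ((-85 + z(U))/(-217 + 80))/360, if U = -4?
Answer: 21864869/8926920 ≈ 2.4493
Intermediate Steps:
R/181 + ((-85 + z(U))/(-217 + 80))/360 = 443/181 + ((-85 - 4)/(-217 + 80))/360 = 443*(1/181) - 89/(-137)*(1/360) = 443/181 - 89*(-1/137)*(1/360) = 443/181 + (89/137)*(1/360) = 443/181 + 89/49320 = 21864869/8926920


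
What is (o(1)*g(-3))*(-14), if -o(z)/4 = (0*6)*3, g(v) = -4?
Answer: 0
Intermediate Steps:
o(z) = 0 (o(z) = -4*0*6*3 = -0*3 = -4*0 = 0)
(o(1)*g(-3))*(-14) = (0*(-4))*(-14) = 0*(-14) = 0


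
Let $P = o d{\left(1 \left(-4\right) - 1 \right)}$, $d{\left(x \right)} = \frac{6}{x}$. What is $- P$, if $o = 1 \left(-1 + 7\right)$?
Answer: $\frac{36}{5} \approx 7.2$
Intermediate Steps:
$o = 6$ ($o = 1 \cdot 6 = 6$)
$P = - \frac{36}{5}$ ($P = 6 \frac{6}{1 \left(-4\right) - 1} = 6 \frac{6}{-4 - 1} = 6 \frac{6}{-5} = 6 \cdot 6 \left(- \frac{1}{5}\right) = 6 \left(- \frac{6}{5}\right) = - \frac{36}{5} \approx -7.2$)
$- P = \left(-1\right) \left(- \frac{36}{5}\right) = \frac{36}{5}$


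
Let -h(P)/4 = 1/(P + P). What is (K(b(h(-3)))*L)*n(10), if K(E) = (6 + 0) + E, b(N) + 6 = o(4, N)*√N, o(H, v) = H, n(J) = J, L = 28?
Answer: 1120*√6/3 ≈ 914.48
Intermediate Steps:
h(P) = -2/P (h(P) = -4/(P + P) = -4*1/(2*P) = -2/P)
b(N) = -6 + 4*√N
K(E) = 6 + E
(K(b(h(-3)))*L)*n(10) = ((6 + (-6 + 4*√(-2/(-3))))*28)*10 = ((6 + (-6 + 4*√(-2*(-⅓))))*28)*10 = ((6 + (-6 + 4*√(⅔)))*28)*10 = ((6 + (-6 + 4*(√6/3)))*28)*10 = ((6 + (-6 + 4*√6/3))*28)*10 = ((4*√6/3)*28)*10 = (112*√6/3)*10 = 1120*√6/3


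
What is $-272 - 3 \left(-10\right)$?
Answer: $-242$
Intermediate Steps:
$-272 - 3 \left(-10\right) = -272 - -30 = -272 + 30 = -242$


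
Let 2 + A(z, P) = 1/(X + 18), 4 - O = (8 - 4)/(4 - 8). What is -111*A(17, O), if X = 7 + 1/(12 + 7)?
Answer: 103563/476 ≈ 217.57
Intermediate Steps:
O = 5 (O = 4 - (8 - 4)/(4 - 8) = 4 - 4/(-4) = 4 - 4*(-1)/4 = 4 - 1*(-1) = 4 + 1 = 5)
X = 134/19 (X = 7 + 1/19 = 134/19 ≈ 7.0526)
A(z, P) = -933/476 (A(z, P) = -2 + 1/(134/19 + 18) = -2 + 1/(476/19) = -2 + 19/476 = -933/476)
-111*A(17, O) = -111*(-933/476) = 103563/476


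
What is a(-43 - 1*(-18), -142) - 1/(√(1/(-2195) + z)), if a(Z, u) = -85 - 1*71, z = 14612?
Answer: -156 - √70400979105/32073339 ≈ -156.01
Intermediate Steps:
a(Z, u) = -156 (a(Z, u) = -85 - 71 = -156)
a(-43 - 1*(-18), -142) - 1/(√(1/(-2195) + z)) = -156 - 1/(√(1/(-2195) + 14612)) = -156 - 1/(√(-1/2195 + 14612)) = -156 - 1/(√(32073339/2195)) = -156 - 1/(√70400979105/2195) = -156 - √70400979105/32073339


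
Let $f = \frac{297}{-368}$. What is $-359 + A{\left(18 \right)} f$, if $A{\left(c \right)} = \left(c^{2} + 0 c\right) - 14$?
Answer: $- \frac{112091}{184} \approx -609.19$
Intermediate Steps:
$A{\left(c \right)} = -14 + c^{2}$ ($A{\left(c \right)} = \left(c^{2} + 0\right) - 14 = c^{2} - 14 = -14 + c^{2}$)
$f = - \frac{297}{368}$ ($f = 297 \left(- \frac{1}{368}\right) = - \frac{297}{368} \approx -0.80707$)
$-359 + A{\left(18 \right)} f = -359 + \left(-14 + 18^{2}\right) \left(- \frac{297}{368}\right) = -359 + \left(-14 + 324\right) \left(- \frac{297}{368}\right) = -359 + 310 \left(- \frac{297}{368}\right) = -359 - \frac{46035}{184} = - \frac{112091}{184}$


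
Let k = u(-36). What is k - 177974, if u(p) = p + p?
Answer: -178046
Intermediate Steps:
u(p) = 2*p
k = -72 (k = 2*(-36) = -72)
k - 177974 = -72 - 177974 = -178046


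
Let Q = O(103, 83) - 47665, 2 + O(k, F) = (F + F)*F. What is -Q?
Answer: 33889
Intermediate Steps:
O(k, F) = -2 + 2*F**2 (O(k, F) = -2 + (F + F)*F = -2 + (2*F)*F = -2 + 2*F**2)
Q = -33889 (Q = (-2 + 2*83**2) - 47665 = (-2 + 2*6889) - 47665 = (-2 + 13778) - 47665 = 13776 - 47665 = -33889)
-Q = -1*(-33889) = 33889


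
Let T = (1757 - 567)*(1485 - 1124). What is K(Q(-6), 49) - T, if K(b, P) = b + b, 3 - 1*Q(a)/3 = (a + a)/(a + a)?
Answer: -429578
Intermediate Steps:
Q(a) = 6 (Q(a) = 9 - 3*(a + a)/(a + a) = 9 - 3*2*a/(2*a) = 9 - 3*2*a*1/(2*a) = 9 - 3*1 = 9 - 3 = 6)
K(b, P) = 2*b
T = 429590 (T = 1190*361 = 429590)
K(Q(-6), 49) - T = 2*6 - 1*429590 = 12 - 429590 = -429578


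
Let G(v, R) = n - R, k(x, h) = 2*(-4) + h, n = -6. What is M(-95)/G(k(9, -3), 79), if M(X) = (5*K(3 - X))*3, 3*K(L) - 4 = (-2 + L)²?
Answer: -9220/17 ≈ -542.35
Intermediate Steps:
k(x, h) = -8 + h
K(L) = 4/3 + (-2 + L)²/3
G(v, R) = -6 - R
M(X) = 20 + 5*(1 - X)² (M(X) = (5*(4/3 + (-2 + (3 - X))²/3))*3 = (5*(4/3 + (1 - X)²/3))*3 = (20/3 + 5*(1 - X)²/3)*3 = 20 + 5*(1 - X)²)
M(-95)/G(k(9, -3), 79) = (20 + 5*(-1 - 95)²)/(-6 - 1*79) = (20 + 5*(-96)²)/(-6 - 79) = (20 + 5*9216)/(-85) = (20 + 46080)*(-1/85) = 46100*(-1/85) = -9220/17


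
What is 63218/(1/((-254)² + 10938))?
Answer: 4770050972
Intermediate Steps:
63218/(1/((-254)² + 10938)) = 63218/(1/(64516 + 10938)) = 63218/(1/75454) = 63218*75454 = 4770050972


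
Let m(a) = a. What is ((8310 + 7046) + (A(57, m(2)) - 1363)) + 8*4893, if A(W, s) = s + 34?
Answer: 53173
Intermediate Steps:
A(W, s) = 34 + s
((8310 + 7046) + (A(57, m(2)) - 1363)) + 8*4893 = ((8310 + 7046) + ((34 + 2) - 1363)) + 8*4893 = (15356 + (36 - 1363)) + 39144 = (15356 - 1327) + 39144 = 14029 + 39144 = 53173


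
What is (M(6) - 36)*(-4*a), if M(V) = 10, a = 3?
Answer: 312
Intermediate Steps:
(M(6) - 36)*(-4*a) = (10 - 36)*(-4*3) = -26*(-12) = 312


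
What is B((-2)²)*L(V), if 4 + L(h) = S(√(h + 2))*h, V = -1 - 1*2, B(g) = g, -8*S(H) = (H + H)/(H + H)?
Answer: -29/2 ≈ -14.500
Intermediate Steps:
S(H) = -⅛ (S(H) = -(H + H)/(8*(H + H)) = -2*H/(8*(2*H)) = -2*H*1/(2*H)/8 = -⅛*1 = -⅛)
V = -3 (V = -1 - 2 = -3)
L(h) = -4 - h/8
B((-2)²)*L(V) = (-2)²*(-4 - ⅛*(-3)) = 4*(-4 + 3/8) = 4*(-29/8) = -29/2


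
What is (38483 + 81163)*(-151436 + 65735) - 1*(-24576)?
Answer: -10253757270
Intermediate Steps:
(38483 + 81163)*(-151436 + 65735) - 1*(-24576) = 119646*(-85701) + 24576 = -10253781846 + 24576 = -10253757270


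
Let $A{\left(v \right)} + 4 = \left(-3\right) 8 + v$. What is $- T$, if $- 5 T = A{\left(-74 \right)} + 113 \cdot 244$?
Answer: $5494$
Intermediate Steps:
$A{\left(v \right)} = -28 + v$ ($A{\left(v \right)} = -4 + \left(\left(-3\right) 8 + v\right) = -4 + \left(-24 + v\right) = -28 + v$)
$T = -5494$ ($T = - \frac{\left(-28 - 74\right) + 113 \cdot 244}{5} = - \frac{-102 + 27572}{5} = \left(- \frac{1}{5}\right) 27470 = -5494$)
$- T = \left(-1\right) \left(-5494\right) = 5494$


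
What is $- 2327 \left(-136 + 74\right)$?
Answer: $144274$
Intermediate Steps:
$- 2327 \left(-136 + 74\right) = \left(-2327\right) \left(-62\right) = 144274$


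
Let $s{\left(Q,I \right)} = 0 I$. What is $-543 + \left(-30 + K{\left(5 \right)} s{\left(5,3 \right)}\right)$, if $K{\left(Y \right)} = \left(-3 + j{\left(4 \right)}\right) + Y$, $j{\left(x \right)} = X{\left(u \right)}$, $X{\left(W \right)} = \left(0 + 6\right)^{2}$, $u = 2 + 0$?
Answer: $-573$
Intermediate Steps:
$u = 2$
$X{\left(W \right)} = 36$ ($X{\left(W \right)} = 6^{2} = 36$)
$j{\left(x \right)} = 36$
$K{\left(Y \right)} = 33 + Y$ ($K{\left(Y \right)} = \left(-3 + 36\right) + Y = 33 + Y$)
$s{\left(Q,I \right)} = 0$
$-543 + \left(-30 + K{\left(5 \right)} s{\left(5,3 \right)}\right) = -543 - \left(30 - \left(33 + 5\right) 0\right) = -543 + \left(-30 + 38 \cdot 0\right) = -543 + \left(-30 + 0\right) = -543 - 30 = -573$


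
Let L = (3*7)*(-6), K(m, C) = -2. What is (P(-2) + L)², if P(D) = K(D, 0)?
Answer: 16384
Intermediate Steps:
P(D) = -2
L = -126 (L = 21*(-6) = -126)
(P(-2) + L)² = (-2 - 126)² = (-128)² = 16384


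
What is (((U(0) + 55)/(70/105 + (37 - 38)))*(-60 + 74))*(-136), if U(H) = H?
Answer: 314160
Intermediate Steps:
(((U(0) + 55)/(70/105 + (37 - 38)))*(-60 + 74))*(-136) = (((0 + 55)/(70/105 + (37 - 38)))*(-60 + 74))*(-136) = ((55/(70*(1/105) - 1))*14)*(-136) = ((55/(2/3 - 1))*14)*(-136) = ((55/(-1/3))*14)*(-136) = ((55*(-3))*14)*(-136) = -165*14*(-136) = -2310*(-136) = 314160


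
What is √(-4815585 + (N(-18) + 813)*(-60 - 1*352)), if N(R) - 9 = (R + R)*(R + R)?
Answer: I*√5688201 ≈ 2385.0*I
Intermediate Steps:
N(R) = 9 + 4*R² (N(R) = 9 + (R + R)*(R + R) = 9 + (2*R)*(2*R) = 9 + 4*R²)
√(-4815585 + (N(-18) + 813)*(-60 - 1*352)) = √(-4815585 + ((9 + 4*(-18)²) + 813)*(-60 - 1*352)) = √(-4815585 + ((9 + 4*324) + 813)*(-60 - 352)) = √(-4815585 + ((9 + 1296) + 813)*(-412)) = √(-4815585 + (1305 + 813)*(-412)) = √(-4815585 + 2118*(-412)) = √(-4815585 - 872616) = √(-5688201) = I*√5688201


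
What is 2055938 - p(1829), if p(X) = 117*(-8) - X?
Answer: 2058703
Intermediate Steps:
p(X) = -936 - X
2055938 - p(1829) = 2055938 - (-936 - 1*1829) = 2055938 - (-936 - 1829) = 2055938 - 1*(-2765) = 2055938 + 2765 = 2058703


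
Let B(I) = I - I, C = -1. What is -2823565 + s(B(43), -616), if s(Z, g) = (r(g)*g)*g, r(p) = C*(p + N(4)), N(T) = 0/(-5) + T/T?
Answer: 230541875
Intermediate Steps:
B(I) = 0
N(T) = 1 (N(T) = 0*(-1/5) + 1 = 0 + 1 = 1)
r(p) = -1 - p (r(p) = -(p + 1) = -(1 + p) = -1 - p)
s(Z, g) = g**2*(-1 - g) (s(Z, g) = ((-1 - g)*g)*g = (g*(-1 - g))*g = g**2*(-1 - g))
-2823565 + s(B(43), -616) = -2823565 + (-616)**2*(-1 - 1*(-616)) = -2823565 + 379456*(-1 + 616) = -2823565 + 379456*615 = -2823565 + 233365440 = 230541875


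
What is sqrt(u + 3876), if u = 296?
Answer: 2*sqrt(1043) ≈ 64.591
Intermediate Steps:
sqrt(u + 3876) = sqrt(296 + 3876) = sqrt(4172) = 2*sqrt(1043)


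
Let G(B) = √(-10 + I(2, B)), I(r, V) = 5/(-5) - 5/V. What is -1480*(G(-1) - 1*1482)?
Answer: 2193360 - 1480*I*√6 ≈ 2.1934e+6 - 3625.2*I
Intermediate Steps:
I(r, V) = -1 - 5/V (I(r, V) = 5*(-⅕) - 5/V = -1 - 5/V)
G(B) = √(-10 + (-5 - B)/B)
-1480*(G(-1) - 1*1482) = -1480*(√(-11 - 5/(-1)) - 1*1482) = -1480*(√(-11 - 5*(-1)) - 1482) = -1480*(√(-11 + 5) - 1482) = -1480*(√(-6) - 1482) = -1480*(I*√6 - 1482) = -1480*(-1482 + I*√6) = 2193360 - 1480*I*√6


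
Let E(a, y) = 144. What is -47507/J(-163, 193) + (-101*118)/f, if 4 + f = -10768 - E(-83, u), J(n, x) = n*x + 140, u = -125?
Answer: 445923127/170939102 ≈ 2.6087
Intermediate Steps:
J(n, x) = 140 + n*x
f = -10916 (f = -4 + (-10768 - 1*144) = -4 + (-10768 - 144) = -4 - 10912 = -10916)
-47507/J(-163, 193) + (-101*118)/f = -47507/(140 - 163*193) - 101*118/(-10916) = -47507/(140 - 31459) - 11918*(-1/10916) = -47507/(-31319) + 5959/5458 = -47507*(-1/31319) + 5959/5458 = 47507/31319 + 5959/5458 = 445923127/170939102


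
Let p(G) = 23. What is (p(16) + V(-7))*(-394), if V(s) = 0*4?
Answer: -9062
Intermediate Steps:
V(s) = 0
(p(16) + V(-7))*(-394) = (23 + 0)*(-394) = 23*(-394) = -9062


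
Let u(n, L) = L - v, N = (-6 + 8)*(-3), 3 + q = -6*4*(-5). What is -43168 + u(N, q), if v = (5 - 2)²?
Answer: -43060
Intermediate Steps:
q = 117 (q = -3 - 6*4*(-5) = -3 - 24*(-5) = -3 + 120 = 117)
N = -6 (N = 2*(-3) = -6)
v = 9 (v = 3² = 9)
u(n, L) = -9 + L (u(n, L) = L - 1*9 = L - 9 = -9 + L)
-43168 + u(N, q) = -43168 + (-9 + 117) = -43168 + 108 = -43060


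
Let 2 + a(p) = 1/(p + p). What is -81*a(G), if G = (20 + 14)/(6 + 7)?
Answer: 9963/68 ≈ 146.51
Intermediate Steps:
G = 34/13 ≈ 2.6154
a(p) = -2 + 1/(2*p) (a(p) = -2 + 1/(p + p) = -2 + 1/(2*p))
-81*a(G) = -81*(-2 + 1/(2*(34/13))) = -81*(-2 + (½)*(13/34)) = -81*(-2 + 13/68) = -81*(-123/68) = 9963/68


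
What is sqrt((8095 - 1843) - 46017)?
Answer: I*sqrt(39765) ≈ 199.41*I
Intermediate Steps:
sqrt((8095 - 1843) - 46017) = sqrt(6252 - 46017) = sqrt(-39765) = I*sqrt(39765)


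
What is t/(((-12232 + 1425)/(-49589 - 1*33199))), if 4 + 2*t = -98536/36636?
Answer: -845403460/32993771 ≈ -25.623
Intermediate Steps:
t = -30635/9159 (t = -2 + (-98536/36636)/2 = -2 + (-98536*1/36636)/2 = -2 + (½)*(-24634/9159) = -2 - 12317/9159 = -30635/9159 ≈ -3.3448)
t/(((-12232 + 1425)/(-49589 - 1*33199))) = -30635*(-49589 - 1*33199)/(-12232 + 1425)/9159 = -30635/(9159*((-10807/(-49589 - 33199)))) = -30635/(9159*((-10807/(-82788)))) = -30635/(9159*((-10807*(-1/82788)))) = -30635/(9159*10807/82788) = -30635/9159*82788/10807 = -845403460/32993771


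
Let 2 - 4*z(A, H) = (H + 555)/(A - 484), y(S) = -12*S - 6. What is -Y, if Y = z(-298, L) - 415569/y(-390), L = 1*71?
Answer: 107471981/1218356 ≈ 88.211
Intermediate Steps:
L = 71
y(S) = -6 - 12*S
z(A, H) = 1/2 - (555 + H)/(4*(-484 + A)) (z(A, H) = 1/2 - (H + 555)/(4*(A - 484)) = 1/2 - (555 + H)/(4*(-484 + A)))
Y = -107471981/1218356 (Y = (-1523 - 1*71 + 2*(-298))/(4*(-484 - 298)) - 415569/(-6 - 12*(-390)) = (1/4)*(-1523 - 71 - 596)/(-782) - 415569/(-6 + 4680) = (1/4)*(-1/782)*(-2190) - 415569/4674 = 1095/1564 - 415569/4674 = 1095/1564 - 1*138523/1558 = 1095/1564 - 138523/1558 = -107471981/1218356 ≈ -88.211)
-Y = -1*(-107471981/1218356) = 107471981/1218356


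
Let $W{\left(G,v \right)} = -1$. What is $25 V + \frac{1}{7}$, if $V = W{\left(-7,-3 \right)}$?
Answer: $- \frac{174}{7} \approx -24.857$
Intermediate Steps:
$V = -1$
$25 V + \frac{1}{7} = 25 \left(-1\right) + \frac{1}{7} = -25 + \frac{1}{7} = - \frac{174}{7}$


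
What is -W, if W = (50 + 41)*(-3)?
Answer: 273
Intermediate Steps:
W = -273 (W = 91*(-3) = -273)
-W = -1*(-273) = 273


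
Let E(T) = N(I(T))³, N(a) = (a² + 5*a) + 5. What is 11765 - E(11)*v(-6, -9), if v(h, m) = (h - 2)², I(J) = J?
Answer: -379491659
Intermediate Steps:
N(a) = 5 + a² + 5*a
E(T) = (5 + T² + 5*T)³
v(h, m) = (-2 + h)²
11765 - E(11)*v(-6, -9) = 11765 - (5 + 11² + 5*11)³*(-2 - 6)² = 11765 - (5 + 121 + 55)³*(-8)² = 11765 - 181³*64 = 11765 - 5929741*64 = 11765 - 1*379503424 = 11765 - 379503424 = -379491659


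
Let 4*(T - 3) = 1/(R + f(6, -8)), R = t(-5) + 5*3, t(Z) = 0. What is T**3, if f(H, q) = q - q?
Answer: 5929741/216000 ≈ 27.453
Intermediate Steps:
f(H, q) = 0
R = 15 (R = 0 + 5*3 = 0 + 15 = 15)
T = 181/60 (T = 3 + 1/(4*(15 + 0)) = 3 + (1/4)/15 = 3 + (1/4)*(1/15) = 3 + 1/60 = 181/60 ≈ 3.0167)
T**3 = (181/60)**3 = 5929741/216000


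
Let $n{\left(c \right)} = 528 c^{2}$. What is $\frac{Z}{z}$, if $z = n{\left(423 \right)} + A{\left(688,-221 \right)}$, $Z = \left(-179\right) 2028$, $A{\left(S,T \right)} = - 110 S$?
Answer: $- \frac{90753}{23599708} \approx -0.0038455$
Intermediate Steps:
$Z = -363012$
$z = 94398832$ ($z = 528 \cdot 423^{2} - 75680 = 528 \cdot 178929 - 75680 = 94474512 - 75680 = 94398832$)
$\frac{Z}{z} = - \frac{363012}{94398832} = \left(-363012\right) \frac{1}{94398832} = - \frac{90753}{23599708}$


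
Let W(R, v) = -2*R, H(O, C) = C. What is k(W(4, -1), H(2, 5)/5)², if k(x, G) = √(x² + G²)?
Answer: 65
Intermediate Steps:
k(x, G) = √(G² + x²)
k(W(4, -1), H(2, 5)/5)² = (√((5/5)² + (-2*4)²))² = (√((5*(⅕))² + (-8)²))² = (√(1² + 64))² = (√(1 + 64))² = (√65)² = 65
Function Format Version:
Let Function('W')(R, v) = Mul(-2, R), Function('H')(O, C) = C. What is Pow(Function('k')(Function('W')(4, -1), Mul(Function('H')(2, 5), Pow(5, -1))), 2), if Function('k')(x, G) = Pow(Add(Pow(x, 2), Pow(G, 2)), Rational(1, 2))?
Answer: 65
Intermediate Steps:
Function('k')(x, G) = Pow(Add(Pow(G, 2), Pow(x, 2)), Rational(1, 2))
Pow(Function('k')(Function('W')(4, -1), Mul(Function('H')(2, 5), Pow(5, -1))), 2) = Pow(Pow(Add(Pow(Mul(5, Pow(5, -1)), 2), Pow(Mul(-2, 4), 2)), Rational(1, 2)), 2) = Pow(Pow(Add(Pow(Mul(5, Rational(1, 5)), 2), Pow(-8, 2)), Rational(1, 2)), 2) = Pow(Pow(Add(Pow(1, 2), 64), Rational(1, 2)), 2) = Pow(Pow(Add(1, 64), Rational(1, 2)), 2) = Pow(Pow(65, Rational(1, 2)), 2) = 65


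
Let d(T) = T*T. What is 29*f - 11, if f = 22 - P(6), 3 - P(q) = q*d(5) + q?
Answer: 5064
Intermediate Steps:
d(T) = T²
P(q) = 3 - 26*q (P(q) = 3 - (q*5² + q) = 3 - (q*25 + q) = 3 - (25*q + q) = 3 - 26*q)
f = 175 (f = 22 - (3 - 26*6) = 22 - (3 - 156) = 22 - 1*(-153) = 22 + 153 = 175)
29*f - 11 = 29*175 - 11 = 5075 - 11 = 5064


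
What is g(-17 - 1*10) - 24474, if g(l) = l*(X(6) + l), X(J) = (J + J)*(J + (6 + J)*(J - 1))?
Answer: -45129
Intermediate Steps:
X(J) = 2*J*(J + (-1 + J)*(6 + J)) (X(J) = (2*J)*(J + (6 + J)*(-1 + J)) = (2*J)*(J + (-1 + J)*(6 + J)) = 2*J*(J + (-1 + J)*(6 + J)))
g(l) = l*(792 + l) (g(l) = l*(2*6*(-6 + 6² + 6*6) + l) = l*(2*6*(-6 + 36 + 36) + l) = l*(2*6*66 + l) = l*(792 + l))
g(-17 - 1*10) - 24474 = (-17 - 1*10)*(792 + (-17 - 1*10)) - 24474 = (-17 - 10)*(792 + (-17 - 10)) - 24474 = -27*(792 - 27) - 24474 = -27*765 - 24474 = -20655 - 24474 = -45129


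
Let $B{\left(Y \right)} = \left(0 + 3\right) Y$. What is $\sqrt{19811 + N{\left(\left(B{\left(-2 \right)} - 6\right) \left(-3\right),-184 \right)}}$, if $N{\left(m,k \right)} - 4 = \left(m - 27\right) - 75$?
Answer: $\sqrt{19749} \approx 140.53$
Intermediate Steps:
$B{\left(Y \right)} = 3 Y$
$N{\left(m,k \right)} = -98 + m$ ($N{\left(m,k \right)} = 4 + \left(\left(m - 27\right) - 75\right) = 4 + \left(\left(-27 + m\right) - 75\right) = 4 + \left(-102 + m\right) = -98 + m$)
$\sqrt{19811 + N{\left(\left(B{\left(-2 \right)} - 6\right) \left(-3\right),-184 \right)}} = \sqrt{19811 - \left(98 - \left(3 \left(-2\right) - 6\right) \left(-3\right)\right)} = \sqrt{19811 - \left(98 - \left(-6 - 6\right) \left(-3\right)\right)} = \sqrt{19811 - 62} = \sqrt{19749}$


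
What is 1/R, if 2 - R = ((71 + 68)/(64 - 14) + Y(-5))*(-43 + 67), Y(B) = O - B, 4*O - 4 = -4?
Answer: -25/4618 ≈ -0.0054136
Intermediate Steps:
O = 0 (O = 1 + (¼)*(-4) = 1 - 1 = 0)
Y(B) = -B (Y(B) = 0 - B = -B)
R = -4618/25 (R = 2 - ((71 + 68)/(64 - 14) - 1*(-5))*(-43 + 67) = 2 - (139/50 + 5)*24 = 2 - 389*24/50 = 2 - 1*4668/25 = 2 - 4668/25 = -4618/25 ≈ -184.72)
1/R = 1/(-4618/25) = -25/4618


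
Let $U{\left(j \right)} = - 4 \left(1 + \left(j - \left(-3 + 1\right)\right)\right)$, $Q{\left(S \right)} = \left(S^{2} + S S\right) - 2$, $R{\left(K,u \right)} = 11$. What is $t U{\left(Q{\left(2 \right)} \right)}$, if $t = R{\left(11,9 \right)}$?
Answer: $-396$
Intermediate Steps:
$Q{\left(S \right)} = -2 + 2 S^{2}$ ($Q{\left(S \right)} = \left(S^{2} + S^{2}\right) - 2 = 2 S^{2} - 2 = -2 + 2 S^{2}$)
$t = 11$
$U{\left(j \right)} = -12 - 4 j$ ($U{\left(j \right)} = - 4 \left(1 + \left(j - -2\right)\right) = - 4 \left(1 + \left(j + 2\right)\right) = - 4 \left(1 + \left(2 + j\right)\right) = - 4 \left(3 + j\right) = -12 - 4 j$)
$t U{\left(Q{\left(2 \right)} \right)} = 11 \left(-12 - 4 \left(-2 + 2 \cdot 2^{2}\right)\right) = 11 \left(-12 - 4 \left(-2 + 2 \cdot 4\right)\right) = 11 \left(-12 - 4 \left(-2 + 8\right)\right) = 11 \left(-12 - 24\right) = 11 \left(-36\right) = -396$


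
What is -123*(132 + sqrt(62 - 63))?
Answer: -16236 - 123*I ≈ -16236.0 - 123.0*I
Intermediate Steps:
-123*(132 + sqrt(62 - 63)) = -123*(132 + sqrt(-1)) = -123*(132 + I) = -16236 - 123*I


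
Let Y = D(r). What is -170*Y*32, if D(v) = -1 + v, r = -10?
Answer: 59840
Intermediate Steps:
Y = -11 (Y = -1 - 10 = -11)
-170*Y*32 = -170*(-11)*32 = 1870*32 = 59840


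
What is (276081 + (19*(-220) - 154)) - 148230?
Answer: 123517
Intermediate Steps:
(276081 + (19*(-220) - 154)) - 148230 = (276081 + (-4180 - 154)) - 148230 = (276081 - 4334) - 148230 = 271747 - 148230 = 123517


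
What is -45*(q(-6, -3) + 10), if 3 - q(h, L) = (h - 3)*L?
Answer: 630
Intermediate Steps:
q(h, L) = 3 - L*(-3 + h) (q(h, L) = 3 - (h - 3)*L = 3 - (-3 + h)*L = 3 - L*(-3 + h))
-45*(q(-6, -3) + 10) = -45*((3 + 3*(-3) - 1*(-3)*(-6)) + 10) = -45*((3 - 9 - 18) + 10) = -45*(-24 + 10) = -45*(-14) = 630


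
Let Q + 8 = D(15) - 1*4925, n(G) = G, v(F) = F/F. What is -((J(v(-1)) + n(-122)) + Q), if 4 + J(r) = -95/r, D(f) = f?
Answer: 5139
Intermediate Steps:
v(F) = 1
J(r) = -4 - 95/r
Q = -4918 (Q = -8 + (15 - 1*4925) = -8 + (15 - 4925) = -8 - 4910 = -4918)
-((J(v(-1)) + n(-122)) + Q) = -(((-4 - 95/1) - 122) - 4918) = -(((-4 - 95*1) - 122) - 4918) = -(((-4 - 95) - 122) - 4918) = -((-99 - 122) - 4918) = -(-221 - 4918) = -1*(-5139) = 5139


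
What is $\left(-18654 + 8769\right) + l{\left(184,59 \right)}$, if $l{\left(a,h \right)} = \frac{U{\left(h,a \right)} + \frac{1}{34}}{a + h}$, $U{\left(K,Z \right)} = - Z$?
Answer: $- \frac{9075125}{918} \approx -9885.8$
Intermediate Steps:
$l{\left(a,h \right)} = \frac{\frac{1}{34} - a}{a + h}$ ($l{\left(a,h \right)} = \frac{- a + \frac{1}{34}}{a + h} = \frac{\frac{1}{34} - a}{a + h}$)
$\left(-18654 + 8769\right) + l{\left(184,59 \right)} = \left(-18654 + 8769\right) + \frac{\frac{1}{34} - 184}{184 + 59} = -9885 + \frac{\frac{1}{34} - 184}{243} = -9885 + \frac{1}{243} \left(- \frac{6255}{34}\right) = -9885 - \frac{695}{918} = - \frac{9075125}{918}$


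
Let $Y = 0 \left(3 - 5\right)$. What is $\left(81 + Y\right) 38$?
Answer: $3078$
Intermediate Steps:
$Y = 0$ ($Y = 0 \left(-2\right) = 0$)
$\left(81 + Y\right) 38 = \left(81 + 0\right) 38 = 81 \cdot 38 = 3078$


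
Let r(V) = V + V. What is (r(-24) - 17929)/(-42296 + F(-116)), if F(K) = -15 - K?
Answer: 17977/42195 ≈ 0.42605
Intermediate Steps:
r(V) = 2*V
(r(-24) - 17929)/(-42296 + F(-116)) = (2*(-24) - 17929)/(-42296 + (-15 - 1*(-116))) = (-48 - 17929)/(-42296 + (-15 + 116)) = -17977/(-42296 + 101) = -17977/(-42195) = -17977*(-1/42195) = 17977/42195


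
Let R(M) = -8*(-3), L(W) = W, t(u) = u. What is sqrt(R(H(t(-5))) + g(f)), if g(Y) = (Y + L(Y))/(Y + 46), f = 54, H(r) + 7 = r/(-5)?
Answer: sqrt(627)/5 ≈ 5.0080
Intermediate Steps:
H(r) = -7 - r/5 (H(r) = -7 + r/(-5) = -7 + r*(-1/5) = -7 - r/5)
R(M) = 24
g(Y) = 2*Y/(46 + Y) (g(Y) = (Y + Y)/(Y + 46) = (2*Y)/(46 + Y) = 2*Y/(46 + Y))
sqrt(R(H(t(-5))) + g(f)) = sqrt(24 + 2*54/(46 + 54)) = sqrt(24 + 2*54/100) = sqrt(24 + 2*54*(1/100)) = sqrt(24 + 27/25) = sqrt(627/25) = sqrt(627)/5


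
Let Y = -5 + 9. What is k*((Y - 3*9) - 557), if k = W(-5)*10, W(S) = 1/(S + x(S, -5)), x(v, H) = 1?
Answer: 1450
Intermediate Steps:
Y = 4
W(S) = 1/(1 + S) (W(S) = 1/(S + 1) = 1/(1 + S))
k = -5/2 (k = 10/(1 - 5) = 10/(-4) = -¼*10 = -5/2 ≈ -2.5000)
k*((Y - 3*9) - 557) = -5*((4 - 3*9) - 557)/2 = -5*((4 - 27) - 557)/2 = -5*(-23 - 557)/2 = -5/2*(-580) = 1450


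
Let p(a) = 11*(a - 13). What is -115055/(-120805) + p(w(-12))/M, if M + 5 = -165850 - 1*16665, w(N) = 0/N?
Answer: 323340211/339220440 ≈ 0.95319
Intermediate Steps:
w(N) = 0
M = -182520 (M = -5 + (-165850 - 1*16665) = -5 + (-165850 - 16665) = -5 - 182515 = -182520)
p(a) = -143 + 11*a (p(a) = 11*(-13 + a) = -143 + 11*a)
-115055/(-120805) + p(w(-12))/M = -115055/(-120805) + (-143 + 11*0)/(-182520) = -115055*(-1/120805) + (-143 + 0)*(-1/182520) = 23011/24161 - 143*(-1/182520) = 23011/24161 + 11/14040 = 323340211/339220440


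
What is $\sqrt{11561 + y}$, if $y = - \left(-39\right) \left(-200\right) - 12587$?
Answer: $i \sqrt{8826} \approx 93.947 i$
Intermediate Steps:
$y = -20387$ ($y = \left(-1\right) 7800 - 12587 = -7800 - 12587 = -20387$)
$\sqrt{11561 + y} = \sqrt{11561 - 20387} = \sqrt{-8826} = i \sqrt{8826}$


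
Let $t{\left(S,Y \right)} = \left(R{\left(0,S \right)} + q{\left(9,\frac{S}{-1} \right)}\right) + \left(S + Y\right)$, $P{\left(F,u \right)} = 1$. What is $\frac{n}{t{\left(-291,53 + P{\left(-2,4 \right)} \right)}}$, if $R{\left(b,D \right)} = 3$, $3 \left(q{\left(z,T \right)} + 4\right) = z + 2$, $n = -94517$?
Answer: $\frac{283551}{703} \approx 403.34$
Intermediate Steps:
$q{\left(z,T \right)} = - \frac{10}{3} + \frac{z}{3}$ ($q{\left(z,T \right)} = -4 + \frac{z + 2}{3} = -4 + \frac{2 + z}{3} = -4 + \left(\frac{2}{3} + \frac{z}{3}\right) = - \frac{10}{3} + \frac{z}{3}$)
$t{\left(S,Y \right)} = \frac{8}{3} + S + Y$ ($t{\left(S,Y \right)} = \left(3 + \left(- \frac{10}{3} + \frac{1}{3} \cdot 9\right)\right) + \left(S + Y\right) = \left(3 + \left(- \frac{10}{3} + 3\right)\right) + \left(S + Y\right) = \left(3 - \frac{1}{3}\right) + \left(S + Y\right) = \frac{8}{3} + \left(S + Y\right) = \frac{8}{3} + S + Y$)
$\frac{n}{t{\left(-291,53 + P{\left(-2,4 \right)} \right)}} = - \frac{94517}{\frac{8}{3} - 291 + \left(53 + 1\right)} = - \frac{94517}{\frac{8}{3} - 291 + 54} = - \frac{94517}{- \frac{703}{3}} = \left(-94517\right) \left(- \frac{3}{703}\right) = \frac{283551}{703}$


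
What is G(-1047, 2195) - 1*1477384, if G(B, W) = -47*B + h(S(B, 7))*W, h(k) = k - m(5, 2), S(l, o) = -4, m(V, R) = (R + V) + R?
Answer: -1456710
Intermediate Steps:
m(V, R) = V + 2*R
h(k) = -9 + k (h(k) = k - (5 + 2*2) = k - (5 + 4) = k - 1*9 = k - 9 = -9 + k)
G(B, W) = -47*B - 13*W (G(B, W) = -47*B + (-9 - 4)*W = -47*B - 13*W)
G(-1047, 2195) - 1*1477384 = (-47*(-1047) - 13*2195) - 1*1477384 = (49209 - 28535) - 1477384 = 20674 - 1477384 = -1456710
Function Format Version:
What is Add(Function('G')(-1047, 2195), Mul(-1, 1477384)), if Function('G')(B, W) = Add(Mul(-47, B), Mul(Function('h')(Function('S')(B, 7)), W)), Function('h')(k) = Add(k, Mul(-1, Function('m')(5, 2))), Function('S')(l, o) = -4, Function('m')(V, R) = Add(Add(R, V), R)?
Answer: -1456710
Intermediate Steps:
Function('m')(V, R) = Add(V, Mul(2, R))
Function('h')(k) = Add(-9, k) (Function('h')(k) = Add(k, Mul(-1, Add(5, Mul(2, 2)))) = Add(k, Mul(-1, Add(5, 4))) = Add(k, Mul(-1, 9)) = Add(k, -9) = Add(-9, k))
Function('G')(B, W) = Add(Mul(-47, B), Mul(-13, W)) (Function('G')(B, W) = Add(Mul(-47, B), Mul(Add(-9, -4), W)) = Add(Mul(-47, B), Mul(-13, W)))
Add(Function('G')(-1047, 2195), Mul(-1, 1477384)) = Add(Add(Mul(-47, -1047), Mul(-13, 2195)), Mul(-1, 1477384)) = Add(Add(49209, -28535), -1477384) = Add(20674, -1477384) = -1456710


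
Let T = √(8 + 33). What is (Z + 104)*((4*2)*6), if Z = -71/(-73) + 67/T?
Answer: 367824/73 + 3216*√41/41 ≈ 5540.9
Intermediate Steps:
T = √41 ≈ 6.4031
Z = 71/73 + 67*√41/41 (Z = -71/(-73) + 67/(√41) = -71*(-1/73) + 67*(√41/41) = 71/73 + 67*√41/41 ≈ 11.436)
(Z + 104)*((4*2)*6) = ((71/73 + 67*√41/41) + 104)*((4*2)*6) = (7663/73 + 67*√41/41)*(8*6) = (7663/73 + 67*√41/41)*48 = 367824/73 + 3216*√41/41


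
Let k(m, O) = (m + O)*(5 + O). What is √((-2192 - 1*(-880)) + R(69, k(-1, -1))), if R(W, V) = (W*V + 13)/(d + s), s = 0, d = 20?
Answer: I*√133895/10 ≈ 36.592*I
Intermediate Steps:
k(m, O) = (5 + O)*(O + m) (k(m, O) = (O + m)*(5 + O) = (5 + O)*(O + m))
R(W, V) = 13/20 + V*W/20 (R(W, V) = (W*V + 13)/(20 + 0) = (V*W + 13)/20 = (13 + V*W)*(1/20) = 13/20 + V*W/20)
√((-2192 - 1*(-880)) + R(69, k(-1, -1))) = √((-2192 - 1*(-880)) + (13/20 + (1/20)*((-1)² + 5*(-1) + 5*(-1) - 1*(-1))*69)) = √((-2192 + 880) + (13/20 + (1/20)*(1 - 5 - 5 + 1)*69)) = √(-1312 + (13/20 + (1/20)*(-8)*69)) = √(-1312 + (13/20 - 138/5)) = √(-1312 - 539/20) = √(-26779/20) = I*√133895/10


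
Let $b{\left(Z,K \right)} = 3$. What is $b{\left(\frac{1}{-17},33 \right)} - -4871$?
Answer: $4874$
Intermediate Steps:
$b{\left(\frac{1}{-17},33 \right)} - -4871 = 3 - -4871 = 3 + 4871 = 4874$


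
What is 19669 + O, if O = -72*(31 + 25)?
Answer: 15637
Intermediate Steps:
O = -4032 (O = -72*56 = -4032)
19669 + O = 19669 - 4032 = 15637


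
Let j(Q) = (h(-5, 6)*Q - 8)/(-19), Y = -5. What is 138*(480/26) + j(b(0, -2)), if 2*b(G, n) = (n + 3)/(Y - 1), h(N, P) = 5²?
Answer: 7552933/2964 ≈ 2548.2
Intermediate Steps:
h(N, P) = 25
b(G, n) = -¼ - n/12 (b(G, n) = ((n + 3)/(-5 - 1))/2 = ((3 + n)/(-6))/2 = ((3 + n)*(-⅙))/2 = (-½ - n/6)/2 = -¼ - n/12)
j(Q) = 8/19 - 25*Q/19 (j(Q) = (25*Q - 8)/(-19) = (-8 + 25*Q)*(-1/19) = 8/19 - 25*Q/19)
138*(480/26) + j(b(0, -2)) = 138*(480/26) + (8/19 - 25*(-¼ - 1/12*(-2))/19) = 138*(480*(1/26)) + (8/19 - 25*(-¼ + ⅙)/19) = 138*(240/13) + (8/19 - 25/19*(-1/12)) = 33120/13 + (8/19 + 25/228) = 33120/13 + 121/228 = 7552933/2964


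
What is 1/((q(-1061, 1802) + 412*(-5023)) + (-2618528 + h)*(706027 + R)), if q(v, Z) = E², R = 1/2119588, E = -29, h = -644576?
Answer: -529897/1220798750431172147 ≈ -4.3406e-13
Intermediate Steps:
R = 1/2119588 ≈ 4.7179e-7
q(v, Z) = 841 (q(v, Z) = (-29)² = 841)
1/((q(-1061, 1802) + 412*(-5023)) + (-2618528 + h)*(706027 + R)) = 1/((841 + 412*(-5023)) + (-2618528 - 644576)*(706027 + 1/2119588)) = 1/((841 - 2069476) - 3263104*1496486356877/2119588) = 1/(-2068635 - 1220797654267691552/529897) = 1/(-1220798750431172147/529897) = -529897/1220798750431172147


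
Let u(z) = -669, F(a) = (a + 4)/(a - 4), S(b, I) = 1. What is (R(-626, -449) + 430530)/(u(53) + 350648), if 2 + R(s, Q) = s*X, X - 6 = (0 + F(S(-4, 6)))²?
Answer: 3825298/3149811 ≈ 1.2145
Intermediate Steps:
F(a) = (4 + a)/(-4 + a)
X = 79/9 (X = 6 + (0 + (4 + 1)/(-4 + 1))² = 6 + (0 + 5/(-3))² = 6 + (0 - ⅓*5)² = 6 + (0 - 5/3)² = 6 + (-5/3)² = 6 + 25/9 = 79/9 ≈ 8.7778)
R(s, Q) = -2 + 79*s/9 (R(s, Q) = -2 + s*(79/9) = -2 + 79*s/9)
(R(-626, -449) + 430530)/(u(53) + 350648) = ((-2 + (79/9)*(-626)) + 430530)/(-669 + 350648) = ((-2 - 49454/9) + 430530)/349979 = (-49472/9 + 430530)*(1/349979) = (3825298/9)*(1/349979) = 3825298/3149811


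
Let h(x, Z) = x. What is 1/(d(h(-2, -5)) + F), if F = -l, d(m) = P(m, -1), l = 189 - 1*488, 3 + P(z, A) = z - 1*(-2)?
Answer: 1/296 ≈ 0.0033784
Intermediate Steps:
P(z, A) = -1 + z (P(z, A) = -3 + (z - 1*(-2)) = -3 + (z + 2) = -3 + (2 + z) = -1 + z)
l = -299 (l = 189 - 488 = -299)
d(m) = -1 + m
F = 299 (F = -1*(-299) = 299)
1/(d(h(-2, -5)) + F) = 1/((-1 - 2) + 299) = 1/(-3 + 299) = 1/296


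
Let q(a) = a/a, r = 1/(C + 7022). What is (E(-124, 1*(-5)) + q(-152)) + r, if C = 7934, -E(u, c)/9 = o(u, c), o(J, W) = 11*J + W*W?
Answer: 180249713/14956 ≈ 12052.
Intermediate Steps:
o(J, W) = W² + 11*J (o(J, W) = 11*J + W² = W² + 11*J)
E(u, c) = -99*u - 9*c² (E(u, c) = -9*(c² + 11*u) = -99*u - 9*c²)
r = 1/14956 (r = 1/(7934 + 7022) = 1/14956 ≈ 6.6863e-5)
q(a) = 1
(E(-124, 1*(-5)) + q(-152)) + r = ((-99*(-124) - 9*(1*(-5))²) + 1) + 1/14956 = ((12276 - 9*(-5)²) + 1) + 1/14956 = ((12276 - 9*25) + 1) + 1/14956 = ((12276 - 225) + 1) + 1/14956 = (12051 + 1) + 1/14956 = 12052 + 1/14956 = 180249713/14956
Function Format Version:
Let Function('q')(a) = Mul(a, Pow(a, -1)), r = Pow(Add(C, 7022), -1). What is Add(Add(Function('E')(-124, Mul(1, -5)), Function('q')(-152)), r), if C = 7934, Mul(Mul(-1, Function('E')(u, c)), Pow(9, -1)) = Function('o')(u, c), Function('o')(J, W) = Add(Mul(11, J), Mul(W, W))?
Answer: Rational(180249713, 14956) ≈ 12052.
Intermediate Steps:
Function('o')(J, W) = Add(Pow(W, 2), Mul(11, J)) (Function('o')(J, W) = Add(Mul(11, J), Pow(W, 2)) = Add(Pow(W, 2), Mul(11, J)))
Function('E')(u, c) = Add(Mul(-99, u), Mul(-9, Pow(c, 2))) (Function('E')(u, c) = Mul(-9, Add(Pow(c, 2), Mul(11, u))) = Add(Mul(-99, u), Mul(-9, Pow(c, 2))))
r = Rational(1, 14956) (r = Pow(Add(7934, 7022), -1) = Pow(14956, -1) = Rational(1, 14956) ≈ 6.6863e-5)
Function('q')(a) = 1
Add(Add(Function('E')(-124, Mul(1, -5)), Function('q')(-152)), r) = Add(Add(Add(Mul(-99, -124), Mul(-9, Pow(Mul(1, -5), 2))), 1), Rational(1, 14956)) = Add(Add(Add(12276, Mul(-9, Pow(-5, 2))), 1), Rational(1, 14956)) = Add(Add(Add(12276, Mul(-9, 25)), 1), Rational(1, 14956)) = Add(Add(Add(12276, -225), 1), Rational(1, 14956)) = Add(Add(12051, 1), Rational(1, 14956)) = Add(12052, Rational(1, 14956)) = Rational(180249713, 14956)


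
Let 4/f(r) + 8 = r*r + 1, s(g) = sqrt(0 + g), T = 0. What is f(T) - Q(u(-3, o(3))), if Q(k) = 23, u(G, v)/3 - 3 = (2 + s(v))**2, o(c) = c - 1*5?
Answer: -165/7 ≈ -23.571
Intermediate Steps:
o(c) = -5 + c (o(c) = c - 5 = -5 + c)
s(g) = sqrt(g)
f(r) = 4/(-7 + r**2) (f(r) = 4/(-8 + (r*r + 1)) = 4/(-8 + (r**2 + 1)) = 4/(-8 + (1 + r**2)) = 4/(-7 + r**2))
u(G, v) = 9 + 3*(2 + sqrt(v))**2
f(T) - Q(u(-3, o(3))) = 4/(-7 + 0**2) - 1*23 = 4/(-7 + 0) - 23 = 4/(-7) - 23 = 4*(-1/7) - 23 = -4/7 - 23 = -165/7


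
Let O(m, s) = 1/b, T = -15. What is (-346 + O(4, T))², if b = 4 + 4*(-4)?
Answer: 17247409/144 ≈ 1.1977e+5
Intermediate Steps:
b = -12 (b = 4 - 16 = -12)
O(m, s) = -1/12 (O(m, s) = 1/(-12) = -1/12)
(-346 + O(4, T))² = (-346 - 1/12)² = (-4153/12)² = 17247409/144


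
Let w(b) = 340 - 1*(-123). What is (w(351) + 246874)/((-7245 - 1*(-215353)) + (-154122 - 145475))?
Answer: -247337/91489 ≈ -2.7035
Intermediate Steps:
w(b) = 463 (w(b) = 340 + 123 = 463)
(w(351) + 246874)/((-7245 - 1*(-215353)) + (-154122 - 145475)) = (463 + 246874)/((-7245 - 1*(-215353)) + (-154122 - 145475)) = 247337/((-7245 + 215353) - 299597) = 247337/(208108 - 299597) = 247337/(-91489) = 247337*(-1/91489) = -247337/91489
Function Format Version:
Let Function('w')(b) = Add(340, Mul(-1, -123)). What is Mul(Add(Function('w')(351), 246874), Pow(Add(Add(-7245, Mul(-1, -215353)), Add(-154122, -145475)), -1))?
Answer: Rational(-247337, 91489) ≈ -2.7035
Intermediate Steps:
Function('w')(b) = 463 (Function('w')(b) = Add(340, 123) = 463)
Mul(Add(Function('w')(351), 246874), Pow(Add(Add(-7245, Mul(-1, -215353)), Add(-154122, -145475)), -1)) = Mul(Add(463, 246874), Pow(Add(Add(-7245, Mul(-1, -215353)), Add(-154122, -145475)), -1)) = Mul(247337, Pow(Add(Add(-7245, 215353), -299597), -1)) = Mul(247337, Pow(Add(208108, -299597), -1)) = Mul(247337, Pow(-91489, -1)) = Mul(247337, Rational(-1, 91489)) = Rational(-247337, 91489)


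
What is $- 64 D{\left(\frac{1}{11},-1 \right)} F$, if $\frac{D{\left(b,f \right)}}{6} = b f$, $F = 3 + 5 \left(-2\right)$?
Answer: $- \frac{2688}{11} \approx -244.36$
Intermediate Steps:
$F = -7$ ($F = 3 - 10 = -7$)
$D{\left(b,f \right)} = 6 b f$
$- 64 D{\left(\frac{1}{11},-1 \right)} F = - 64 \cdot 6 \cdot \frac{1}{11} \left(-1\right) \left(-7\right) = \left(-64\right) \left(- \frac{6}{11}\right) \left(-7\right) = \frac{384}{11} \left(-7\right) = - \frac{2688}{11}$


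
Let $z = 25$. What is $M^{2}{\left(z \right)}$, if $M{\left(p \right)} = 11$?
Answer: $121$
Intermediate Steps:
$M^{2}{\left(z \right)} = 11^{2} = 121$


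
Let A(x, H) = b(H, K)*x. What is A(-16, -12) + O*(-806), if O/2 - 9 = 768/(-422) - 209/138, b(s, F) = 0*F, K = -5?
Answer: -132966626/14559 ≈ -9133.0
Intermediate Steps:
b(s, F) = 0
O = 164971/14559 (O = 18 + 2*(768/(-422) - 209/138) = 18 + 2*(768*(-1/422) - 209*1/138) = 18 + 2*(-384/211 - 209/138) = 18 + 2*(-97091/29118) = 18 - 97091/14559 = 164971/14559 ≈ 11.331)
A(x, H) = 0 (A(x, H) = 0*x = 0)
A(-16, -12) + O*(-806) = 0 + (164971/14559)*(-806) = 0 - 132966626/14559 = -132966626/14559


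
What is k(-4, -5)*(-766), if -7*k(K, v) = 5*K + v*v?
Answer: 3830/7 ≈ 547.14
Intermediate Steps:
k(K, v) = -5*K/7 - v²/7 (k(K, v) = -(5*K + v*v)/7 = -(5*K + v²)/7 = -(v² + 5*K)/7 = -5*K/7 - v²/7)
k(-4, -5)*(-766) = (-5/7*(-4) - ⅐*(-5)²)*(-766) = (20/7 - ⅐*25)*(-766) = (20/7 - 25/7)*(-766) = -5/7*(-766) = 3830/7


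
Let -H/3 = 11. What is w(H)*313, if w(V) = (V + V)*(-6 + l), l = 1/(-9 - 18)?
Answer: 1122418/9 ≈ 1.2471e+5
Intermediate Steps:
l = -1/27 (l = 1/(-27) = -1/27 ≈ -0.037037)
H = -33 (H = -3*11 = -33)
w(V) = -326*V/27 (w(V) = (V + V)*(-6 - 1/27) = (2*V)*(-163/27) = -326*V/27)
w(H)*313 = -326/27*(-33)*313 = (3586/9)*313 = 1122418/9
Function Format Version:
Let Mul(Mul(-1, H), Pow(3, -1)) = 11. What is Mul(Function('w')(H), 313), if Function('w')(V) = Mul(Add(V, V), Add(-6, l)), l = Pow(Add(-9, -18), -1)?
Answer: Rational(1122418, 9) ≈ 1.2471e+5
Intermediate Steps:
l = Rational(-1, 27) (l = Pow(-27, -1) = Rational(-1, 27) ≈ -0.037037)
H = -33 (H = Mul(-3, 11) = -33)
Function('w')(V) = Mul(Rational(-326, 27), V) (Function('w')(V) = Mul(Add(V, V), Add(-6, Rational(-1, 27))) = Mul(Mul(2, V), Rational(-163, 27)) = Mul(Rational(-326, 27), V))
Mul(Function('w')(H), 313) = Mul(Mul(Rational(-326, 27), -33), 313) = Mul(Rational(3586, 9), 313) = Rational(1122418, 9)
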